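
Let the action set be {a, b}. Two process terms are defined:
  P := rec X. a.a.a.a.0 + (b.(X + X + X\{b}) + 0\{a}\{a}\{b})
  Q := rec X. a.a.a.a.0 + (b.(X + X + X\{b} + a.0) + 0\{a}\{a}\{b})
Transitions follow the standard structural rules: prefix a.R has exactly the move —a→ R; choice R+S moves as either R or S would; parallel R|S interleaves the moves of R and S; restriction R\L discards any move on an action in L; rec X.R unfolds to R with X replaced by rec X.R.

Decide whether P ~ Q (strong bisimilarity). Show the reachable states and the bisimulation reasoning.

Reachable graph of P (10 states):
  p0 = rec X. a.a.a.a.0 + (b.(X + X + X\{b}) + 0\{a}\{a}\{b}) has moves —a→ p1, —b→ p2
  p1 = a.a.a.0 has moves —a→ p3
  p2 = (rec X. a.a.a.a.0 + (b.(X + X + X\{b}) + 0\{a}\{a}\{b})) + (rec X. a.a.a.a.0 + (b.(X + X + X\{b}) + 0\{a}\{a}\{b})) + (rec X. a.a.a.a.0 + (b.(X + X + X\{b}) + 0\{a}\{a}\{b}))\{b} has moves —a→ p1, —a→ p4, —b→ p2
  p3 = a.a.0 has moves —a→ p5
  p4 = (a.a.a.0)\{b} has moves —a→ p6
  p5 = a.0 has moves —a→ p7
  p6 = (a.a.0)\{b} has moves —a→ p8
  p7 = 0 has moves stopped
  p8 = (a.0)\{b} has moves —a→ p9
  p9 = 0\{b} has moves stopped
Reachable graph of Q (10 states):
  q0 = rec X. a.a.a.a.0 + (b.(X + X + X\{b} + a.0) + 0\{a}\{a}\{b}) has moves —a→ q1, —b→ q2
  q1 = a.a.a.0 has moves —a→ q3
  q2 = (rec X. a.a.a.a.0 + (b.(X + X + X\{b} + a.0) + 0\{a}\{a}\{b})) + (rec X. a.a.a.a.0 + (b.(X + X + X\{b} + a.0) + 0\{a}\{a}\{b})) + (rec X. a.a.a.a.0 + (b.(X + X + X\{b} + a.0) + 0\{a}\{a}\{b}))\{b} + a.0 has moves —a→ q1, —a→ q4, —a→ q5, —b→ q2
  q3 = a.a.0 has moves —a→ q6
  q4 = (a.a.a.0)\{b} has moves —a→ q7
  q5 = 0 has moves stopped
  q6 = a.0 has moves —a→ q5
  q7 = (a.a.0)\{b} has moves —a→ q8
  q8 = (a.0)\{b} has moves —a→ q9
  q9 = 0\{b} has moves stopped
Partition-refinement fixed point:
  B0 = {p0, p2}
  B1 = {p1, p4, q1, q4}
  B2 = {p3, p6, q3, q7}
  B3 = {p5, p8, q6, q8}
  B4 = {p7, p9, q5, q9}
  B5 = {q0}
  B6 = {q2}
p0 ∈ B0, q0 ∈ B5 → different blocks

P ≁ Q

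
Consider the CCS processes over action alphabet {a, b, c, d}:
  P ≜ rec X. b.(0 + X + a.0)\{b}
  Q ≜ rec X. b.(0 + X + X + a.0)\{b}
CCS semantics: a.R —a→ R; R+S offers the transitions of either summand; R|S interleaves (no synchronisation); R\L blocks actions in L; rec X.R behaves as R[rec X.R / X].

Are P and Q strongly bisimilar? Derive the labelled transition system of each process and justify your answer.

P's transition system — 3 states:
  s0 = rec X. b.(0 + X + a.0)\{b} :: -b-> s1
  s1 = (0 + (rec X. b.(0 + X + a.0)\{b}) + a.0)\{b} :: -a-> s2
  s2 = 0\{b} :: stopped
Q's transition system — 3 states:
  t0 = rec X. b.(0 + X + X + a.0)\{b} :: -b-> t1
  t1 = (0 + (rec X. b.(0 + X + X + a.0)\{b}) + (rec X. b.(0 + X + X + a.0)\{b}) + a.0)\{b} :: -a-> t2
  t2 = 0\{b} :: stopped
Partition-refinement fixed point:
  B0 = {s0, t0}
  B1 = {s1, t1}
  B2 = {s2, t2}
s0 ∈ B0, t0 ∈ B0 → same block

bisimilar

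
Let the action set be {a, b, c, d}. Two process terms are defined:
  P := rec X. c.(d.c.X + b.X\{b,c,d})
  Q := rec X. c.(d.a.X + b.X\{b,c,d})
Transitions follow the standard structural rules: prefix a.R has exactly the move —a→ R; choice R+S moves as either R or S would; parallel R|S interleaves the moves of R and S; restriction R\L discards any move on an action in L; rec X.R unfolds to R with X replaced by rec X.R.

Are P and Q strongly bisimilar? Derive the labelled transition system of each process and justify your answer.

not bisimilar

Reachable graph of P (4 states):
  m0 = rec X. c.(d.c.X + b.X\{b,c,d}) :: —c→ m1
  m1 = d.c.(rec X. c.(d.c.X + b.X\{b,c,d})) + b.(rec X. c.(d.c.X + b.X\{b,c,d}))\{b,c,d} :: —b→ m2, —d→ m3
  m2 = (rec X. c.(d.c.X + b.X\{b,c,d}))\{b,c,d} :: (no moves)
  m3 = c.(rec X. c.(d.c.X + b.X\{b,c,d})) :: —c→ m0
Reachable graph of Q (4 states):
  n0 = rec X. c.(d.a.X + b.X\{b,c,d}) :: —c→ n1
  n1 = d.a.(rec X. c.(d.a.X + b.X\{b,c,d})) + b.(rec X. c.(d.a.X + b.X\{b,c,d}))\{b,c,d} :: —b→ n2, —d→ n3
  n2 = (rec X. c.(d.a.X + b.X\{b,c,d}))\{b,c,d} :: (no moves)
  n3 = a.(rec X. c.(d.a.X + b.X\{b,c,d})) :: —a→ n0
Bisimilarity quotient blocks:
  B0 = {m0}
  B1 = {m1}
  B2 = {m3}
  B3 = {m2, n2}
  B4 = {n0}
  B5 = {n1}
  B6 = {n3}
m0 ∈ B0, n0 ∈ B4 → different blocks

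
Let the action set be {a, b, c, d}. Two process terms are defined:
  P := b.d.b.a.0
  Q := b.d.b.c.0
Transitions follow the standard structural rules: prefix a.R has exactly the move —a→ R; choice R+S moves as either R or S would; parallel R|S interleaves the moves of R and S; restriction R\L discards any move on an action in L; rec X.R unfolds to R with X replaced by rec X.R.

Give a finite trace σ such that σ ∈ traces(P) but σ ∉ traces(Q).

LTS(P): 5 reachable states
  m0 = b.d.b.a.0 :: --b--▸ m1
  m1 = d.b.a.0 :: --d--▸ m2
  m2 = b.a.0 :: --b--▸ m3
  m3 = a.0 :: --a--▸ m4
  m4 = 0 :: stopped
LTS(Q): 5 reachable states
  n0 = b.d.b.c.0 :: --b--▸ n1
  n1 = d.b.c.0 :: --d--▸ n2
  n2 = b.c.0 :: --b--▸ n3
  n3 = c.0 :: --c--▸ n4
  n4 = 0 :: stopped
Executing bdba from P (initial set {m0}):
  [1] b ⇒ {m1}
  [2] d ⇒ {m2}
  [3] b ⇒ {m3}
  [4] a ⇒ {m4}
  P completes σ.
Executing bdba from Q (initial set {n0}):
  [1] b ⇒ {n1}
  [2] d ⇒ {n2}
  [3] b ⇒ {n3}
  [4] a ⇒ ∅  — Q cannot continue

bdba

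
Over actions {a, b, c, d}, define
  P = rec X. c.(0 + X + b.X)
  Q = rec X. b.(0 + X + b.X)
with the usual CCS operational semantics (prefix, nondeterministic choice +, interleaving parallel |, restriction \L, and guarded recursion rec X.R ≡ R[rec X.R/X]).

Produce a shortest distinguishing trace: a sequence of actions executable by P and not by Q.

c

LTS(P): 2 reachable states
  m0 = rec X. c.(0 + X + b.X) → =c=> m1
  m1 = 0 + (rec X. c.(0 + X + b.X)) + b.(rec X. c.(0 + X + b.X)) → =b=> m0, =c=> m1
LTS(Q): 2 reachable states
  n0 = rec X. b.(0 + X + b.X) → =b=> n1
  n1 = 0 + (rec X. b.(0 + X + b.X)) + b.(rec X. b.(0 + X + b.X)) → =b=> n0, =b=> n1
Run σ = ⟨c⟩ on P: start {m0}
  step 1 (c): {m1}
  — P admits the full trace.
Run σ = ⟨c⟩ on Q: start {n0}
  step 1 (c): ∅  — Q cannot continue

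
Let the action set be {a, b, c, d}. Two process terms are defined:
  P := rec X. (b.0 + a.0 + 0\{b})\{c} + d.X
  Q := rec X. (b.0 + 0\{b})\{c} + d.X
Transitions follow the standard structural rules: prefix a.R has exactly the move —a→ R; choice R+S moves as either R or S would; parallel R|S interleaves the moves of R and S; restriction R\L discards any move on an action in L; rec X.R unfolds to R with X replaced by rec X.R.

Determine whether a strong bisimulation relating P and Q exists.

LTS(P): 2 reachable states
  m0 = rec X. (b.0 + a.0 + 0\{b})\{c} + d.X ⊢ -a-> m1, -b-> m1, -d-> m0
  m1 = 0\{c} ⊢ ∅
LTS(Q): 2 reachable states
  n0 = rec X. (b.0 + 0\{b})\{c} + d.X ⊢ -b-> n1, -d-> n0
  n1 = 0\{c} ⊢ ∅
Coarsest stable partition (strong bisimilarity classes):
  B0 = {m0}
  B1 = {m1, n1}
  B2 = {n0}
m0 ∈ B0, n0 ∈ B2 → different blocks

not bisimilar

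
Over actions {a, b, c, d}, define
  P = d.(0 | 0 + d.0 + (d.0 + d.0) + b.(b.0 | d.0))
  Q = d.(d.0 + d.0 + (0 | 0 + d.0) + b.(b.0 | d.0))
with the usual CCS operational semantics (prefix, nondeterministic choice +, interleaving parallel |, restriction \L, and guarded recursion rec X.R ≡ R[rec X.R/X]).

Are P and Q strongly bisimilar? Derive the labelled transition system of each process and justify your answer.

P's transition system — 7 states:
  m0 = d.(0 | 0 + d.0 + (d.0 + d.0) + b.(b.0 | d.0)) has moves —d→ m1
  m1 = 0 | 0 + d.0 + (d.0 + d.0) + b.(b.0 | d.0) has moves —b→ m2, —d→ m3
  m2 = b.0 | d.0 has moves —b→ m4, —d→ m5
  m3 = 0 has moves ·
  m4 = 0 | d.0 has moves —d→ m6
  m5 = b.0 | 0 has moves —b→ m6
  m6 = 0 | 0 has moves ·
Q's transition system — 7 states:
  n0 = d.(d.0 + d.0 + (0 | 0 + d.0) + b.(b.0 | d.0)) has moves —d→ n1
  n1 = d.0 + d.0 + (0 | 0 + d.0) + b.(b.0 | d.0) has moves —b→ n2, —d→ n3
  n2 = b.0 | d.0 has moves —b→ n4, —d→ n5
  n3 = 0 has moves ·
  n4 = 0 | d.0 has moves —d→ n6
  n5 = b.0 | 0 has moves —b→ n6
  n6 = 0 | 0 has moves ·
Bisimilarity quotient blocks:
  B0 = {m0, n0}
  B1 = {m1, n1}
  B2 = {m2, n2}
  B3 = {m5, n5}
  B4 = {m3, m6, n3, n6}
  B5 = {m4, n4}
m0 ∈ B0, n0 ∈ B0 → same block

bisimilar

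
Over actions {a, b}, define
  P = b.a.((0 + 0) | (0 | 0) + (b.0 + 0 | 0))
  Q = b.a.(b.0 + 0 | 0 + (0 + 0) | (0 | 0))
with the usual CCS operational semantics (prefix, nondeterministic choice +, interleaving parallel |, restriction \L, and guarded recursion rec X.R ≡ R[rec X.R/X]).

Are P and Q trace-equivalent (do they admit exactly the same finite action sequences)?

P's transition system — 4 states:
  p0 = b.a.((0 + 0) | (0 | 0) + (b.0 + 0 | 0)) ⊢ --b--▸ p1
  p1 = a.((0 + 0) | (0 | 0) + (b.0 + 0 | 0)) ⊢ --a--▸ p2
  p2 = (0 + 0) | (0 | 0) + (b.0 + 0 | 0) ⊢ --b--▸ p3
  p3 = 0 ⊢ stopped
Q's transition system — 4 states:
  q0 = b.a.(b.0 + 0 | 0 + (0 + 0) | (0 | 0)) ⊢ --b--▸ q1
  q1 = a.(b.0 + 0 | 0 + (0 + 0) | (0 | 0)) ⊢ --a--▸ q2
  q2 = b.0 + 0 | 0 + (0 + 0) | (0 | 0) ⊢ --b--▸ q3
  q3 = 0 ⊢ stopped
Bisimilarity quotient blocks:
  B0 = {p0, q0}
  B1 = {p1, q1}
  B2 = {p2, q2}
  B3 = {p3, q3}
p0 ∈ B0, q0 ∈ B0 → same block
Bisimilar ⇒ trace-equivalent.

trace-equivalent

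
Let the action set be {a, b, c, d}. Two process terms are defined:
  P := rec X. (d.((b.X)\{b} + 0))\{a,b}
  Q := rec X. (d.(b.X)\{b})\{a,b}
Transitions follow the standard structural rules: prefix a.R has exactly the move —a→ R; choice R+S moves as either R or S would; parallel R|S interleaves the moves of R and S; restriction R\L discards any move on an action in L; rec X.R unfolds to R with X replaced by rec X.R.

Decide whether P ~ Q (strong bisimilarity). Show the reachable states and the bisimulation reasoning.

P's transition system — 2 states:
  m0 = rec X. (d.((b.X)\{b} + 0))\{a,b} ⊢ =d=> m1
  m1 = ((b.(rec X. (d.((b.X)\{b} + 0))\{a,b}))\{b} + 0)\{a,b} ⊢ (no moves)
Q's transition system — 2 states:
  n0 = rec X. (d.(b.X)\{b})\{a,b} ⊢ =d=> n1
  n1 = (b.(rec X. (d.(b.X)\{b})\{a,b}))\{b}\{a,b} ⊢ (no moves)
Bisimilarity quotient blocks:
  B0 = {m0, n0}
  B1 = {m1, n1}
m0 ∈ B0, n0 ∈ B0 → same block

bisimilar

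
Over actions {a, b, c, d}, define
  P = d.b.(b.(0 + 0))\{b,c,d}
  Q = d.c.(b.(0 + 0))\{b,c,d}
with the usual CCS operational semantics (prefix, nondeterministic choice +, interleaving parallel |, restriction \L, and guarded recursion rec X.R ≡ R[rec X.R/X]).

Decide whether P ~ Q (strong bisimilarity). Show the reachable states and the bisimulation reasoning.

not bisimilar

P's transition system — 3 states:
  m0 = d.b.(b.(0 + 0))\{b,c,d} has moves =d=> m1
  m1 = b.(b.(0 + 0))\{b,c,d} has moves =b=> m2
  m2 = (b.(0 + 0))\{b,c,d} has moves (no moves)
Q's transition system — 3 states:
  n0 = d.c.(b.(0 + 0))\{b,c,d} has moves =d=> n1
  n1 = c.(b.(0 + 0))\{b,c,d} has moves =c=> n2
  n2 = (b.(0 + 0))\{b,c,d} has moves (no moves)
Bisimilarity quotient blocks:
  B0 = {m0}
  B1 = {m1}
  B2 = {m2, n2}
  B3 = {n0}
  B4 = {n1}
m0 ∈ B0, n0 ∈ B3 → different blocks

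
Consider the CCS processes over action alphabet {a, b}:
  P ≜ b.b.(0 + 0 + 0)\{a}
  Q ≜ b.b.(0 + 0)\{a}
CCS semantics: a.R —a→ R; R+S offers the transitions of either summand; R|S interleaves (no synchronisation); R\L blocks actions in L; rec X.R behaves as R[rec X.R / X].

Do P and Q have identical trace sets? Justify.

P's transition system — 3 states:
  p0 = b.b.(0 + 0 + 0)\{a} :: —b→ p1
  p1 = b.(0 + 0 + 0)\{a} :: —b→ p2
  p2 = (0 + 0 + 0)\{a} :: ·
Q's transition system — 3 states:
  q0 = b.b.(0 + 0)\{a} :: —b→ q1
  q1 = b.(0 + 0)\{a} :: —b→ q2
  q2 = (0 + 0)\{a} :: ·
Partition-refinement fixed point:
  B0 = {p0, q0}
  B1 = {p1, q1}
  B2 = {p2, q2}
p0 ∈ B0, q0 ∈ B0 → same block
Bisimilar ⇒ trace-equivalent.

trace-equivalent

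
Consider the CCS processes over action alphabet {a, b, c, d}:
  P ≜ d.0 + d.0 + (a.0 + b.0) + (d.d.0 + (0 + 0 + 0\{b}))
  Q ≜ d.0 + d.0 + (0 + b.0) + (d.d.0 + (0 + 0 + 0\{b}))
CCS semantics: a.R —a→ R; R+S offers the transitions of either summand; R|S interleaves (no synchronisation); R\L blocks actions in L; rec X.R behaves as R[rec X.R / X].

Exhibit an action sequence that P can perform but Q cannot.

a

LTS(P): 3 reachable states
  s0 = d.0 + d.0 + (a.0 + b.0) + (d.d.0 + (0 + 0 + 0\{b})) | =a=> s1, =b=> s1, =d=> s1, =d=> s2
  s1 = 0 | deadlocked
  s2 = d.0 | =d=> s1
LTS(Q): 3 reachable states
  t0 = d.0 + d.0 + (0 + b.0) + (d.d.0 + (0 + 0 + 0\{b})) | =b=> t1, =d=> t1, =d=> t2
  t1 = 0 | deadlocked
  t2 = d.0 | =d=> t1
Executing a from P (initial set {s0}):
  [1] a ⇒ {s1}
  — P admits the full trace.
Executing a from Q (initial set {t0}):
  [1] a ⇒ ∅  — Q cannot continue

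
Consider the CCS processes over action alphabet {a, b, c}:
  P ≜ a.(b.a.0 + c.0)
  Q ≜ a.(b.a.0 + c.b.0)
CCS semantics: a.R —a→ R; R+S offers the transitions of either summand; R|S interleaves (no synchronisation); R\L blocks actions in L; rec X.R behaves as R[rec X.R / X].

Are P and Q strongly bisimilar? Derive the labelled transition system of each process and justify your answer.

P ≁ Q

P's transition system — 4 states:
  s0 = a.(b.a.0 + c.0) | -a-> s1
  s1 = b.a.0 + c.0 | -b-> s2, -c-> s3
  s2 = a.0 | -a-> s3
  s3 = 0 | ·
Q's transition system — 5 states:
  t0 = a.(b.a.0 + c.b.0) | -a-> t1
  t1 = b.a.0 + c.b.0 | -b-> t2, -c-> t3
  t2 = a.0 | -a-> t4
  t3 = b.0 | -b-> t4
  t4 = 0 | ·
Bisimilarity quotient blocks:
  B0 = {s0}
  B1 = {s1}
  B2 = {s2, t2}
  B3 = {s3, t4}
  B4 = {t0}
  B5 = {t1}
  B6 = {t3}
s0 ∈ B0, t0 ∈ B4 → different blocks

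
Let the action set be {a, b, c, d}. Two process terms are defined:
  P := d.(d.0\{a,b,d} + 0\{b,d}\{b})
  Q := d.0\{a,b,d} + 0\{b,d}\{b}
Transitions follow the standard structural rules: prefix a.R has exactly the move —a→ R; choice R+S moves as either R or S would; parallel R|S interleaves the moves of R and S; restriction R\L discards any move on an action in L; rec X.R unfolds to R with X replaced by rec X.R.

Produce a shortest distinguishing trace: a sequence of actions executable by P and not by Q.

LTS(P): 3 reachable states
  p0 = d.(d.0\{a,b,d} + 0\{b,d}\{b}) ⊢ -d-> p1
  p1 = d.0\{a,b,d} + 0\{b,d}\{b} ⊢ -d-> p2
  p2 = 0\{a,b,d} ⊢ ∅
LTS(Q): 2 reachable states
  q0 = d.0\{a,b,d} + 0\{b,d}\{b} ⊢ -d-> q1
  q1 = 0\{a,b,d} ⊢ ∅
Executing dd from P (initial set {p0}):
  [1] d ⇒ {p1}
  [2] d ⇒ {p2}
  — P admits the full trace.
Executing dd from Q (initial set {q0}):
  [1] d ⇒ {q1}
  [2] d ⇒ ∅ (Q stuck)

dd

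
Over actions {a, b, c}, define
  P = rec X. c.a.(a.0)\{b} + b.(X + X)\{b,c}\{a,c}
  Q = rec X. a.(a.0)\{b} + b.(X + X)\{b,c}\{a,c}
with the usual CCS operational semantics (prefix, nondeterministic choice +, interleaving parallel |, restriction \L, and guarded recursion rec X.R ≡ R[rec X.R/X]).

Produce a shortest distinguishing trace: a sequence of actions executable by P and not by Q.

c

LTS(P): 5 reachable states
  u0 = rec X. c.a.(a.0)\{b} + b.(X + X)\{b,c}\{a,c} has moves --b--▸ u1, --c--▸ u2
  u1 = ((rec X. c.a.(a.0)\{b} + b.(X + X)\{b,c}\{a,c}) + (rec X. c.a.(a.0)\{b} + b.(X + X)\{b,c}\{a,c}))\{b,c}\{a,c} has moves ∅
  u2 = a.(a.0)\{b} has moves --a--▸ u3
  u3 = (a.0)\{b} has moves --a--▸ u4
  u4 = 0\{b} has moves ∅
LTS(Q): 4 reachable states
  v0 = rec X. a.(a.0)\{b} + b.(X + X)\{b,c}\{a,c} has moves --a--▸ v1, --b--▸ v2
  v1 = (a.0)\{b} has moves --a--▸ v3
  v2 = ((rec X. a.(a.0)\{b} + b.(X + X)\{b,c}\{a,c}) + (rec X. a.(a.0)\{b} + b.(X + X)\{b,c}\{a,c}))\{b,c}\{a,c} has moves ∅
  v3 = 0\{b} has moves ∅
Trace ⟨c⟩ through P, begin at {u0}:
  step 1 (c): {u2}
  ✓ P
Trace ⟨c⟩ through Q, begin at {v0}:
  step 1 (c): ∅  — Q cannot continue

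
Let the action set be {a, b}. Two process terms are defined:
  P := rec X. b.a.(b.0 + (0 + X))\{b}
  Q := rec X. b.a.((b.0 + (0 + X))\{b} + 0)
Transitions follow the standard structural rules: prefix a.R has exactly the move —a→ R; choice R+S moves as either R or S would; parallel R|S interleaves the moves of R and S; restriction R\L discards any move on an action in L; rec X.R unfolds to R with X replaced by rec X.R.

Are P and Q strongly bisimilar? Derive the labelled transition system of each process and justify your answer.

P ~ Q

P's transition system — 3 states:
  u0 = rec X. b.a.(b.0 + (0 + X))\{b} | —b→ u1
  u1 = a.(b.0 + (0 + (rec X. b.a.(b.0 + (0 + X))\{b})))\{b} | —a→ u2
  u2 = (b.0 + (0 + (rec X. b.a.(b.0 + (0 + X))\{b})))\{b} | (no moves)
Q's transition system — 3 states:
  v0 = rec X. b.a.((b.0 + (0 + X))\{b} + 0) | —b→ v1
  v1 = a.((b.0 + (0 + (rec X. b.a.((b.0 + (0 + X))\{b} + 0))))\{b} + 0) | —a→ v2
  v2 = (b.0 + (0 + (rec X. b.a.((b.0 + (0 + X))\{b} + 0))))\{b} + 0 | (no moves)
Bisimilarity quotient blocks:
  B0 = {u0, v0}
  B1 = {u1, v1}
  B2 = {u2, v2}
u0 ∈ B0, v0 ∈ B0 → same block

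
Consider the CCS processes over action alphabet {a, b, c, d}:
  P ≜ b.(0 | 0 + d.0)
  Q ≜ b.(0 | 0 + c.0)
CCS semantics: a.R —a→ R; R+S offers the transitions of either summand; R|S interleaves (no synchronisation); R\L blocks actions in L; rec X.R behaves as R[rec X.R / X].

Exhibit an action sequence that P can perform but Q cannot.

Reachable graph of P (3 states):
  u0 = b.(0 | 0 + d.0) ⊢ =b=> u1
  u1 = 0 | 0 + d.0 ⊢ =d=> u2
  u2 = 0 ⊢ ∅
Reachable graph of Q (3 states):
  v0 = b.(0 | 0 + c.0) ⊢ =b=> v1
  v1 = 0 | 0 + c.0 ⊢ =c=> v2
  v2 = 0 ⊢ ∅
Executing bd from P (initial set {u0}):
  after b @ step 1: {u1}
  after d @ step 2: {u2}
  — P admits the full trace.
Executing bd from Q (initial set {v0}):
  after b @ step 1: {v1}
  after d @ step 2: ∅ (Q stuck)

bd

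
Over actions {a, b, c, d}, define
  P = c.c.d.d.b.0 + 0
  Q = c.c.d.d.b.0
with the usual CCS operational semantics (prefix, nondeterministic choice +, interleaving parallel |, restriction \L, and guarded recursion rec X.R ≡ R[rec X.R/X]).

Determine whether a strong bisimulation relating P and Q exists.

bisimilar

LTS(P): 6 reachable states
  s0 = c.c.d.d.b.0 + 0 → —c→ s1
  s1 = c.d.d.b.0 → —c→ s2
  s2 = d.d.b.0 → —d→ s3
  s3 = d.b.0 → —d→ s4
  s4 = b.0 → —b→ s5
  s5 = 0 → (no moves)
LTS(Q): 6 reachable states
  t0 = c.c.d.d.b.0 → —c→ t1
  t1 = c.d.d.b.0 → —c→ t2
  t2 = d.d.b.0 → —d→ t3
  t3 = d.b.0 → —d→ t4
  t4 = b.0 → —b→ t5
  t5 = 0 → (no moves)
Coarsest stable partition (strong bisimilarity classes):
  B0 = {s0, t0}
  B1 = {s1, t1}
  B2 = {s2, t2}
  B3 = {s3, t3}
  B4 = {s4, t4}
  B5 = {s5, t5}
s0 ∈ B0, t0 ∈ B0 → same block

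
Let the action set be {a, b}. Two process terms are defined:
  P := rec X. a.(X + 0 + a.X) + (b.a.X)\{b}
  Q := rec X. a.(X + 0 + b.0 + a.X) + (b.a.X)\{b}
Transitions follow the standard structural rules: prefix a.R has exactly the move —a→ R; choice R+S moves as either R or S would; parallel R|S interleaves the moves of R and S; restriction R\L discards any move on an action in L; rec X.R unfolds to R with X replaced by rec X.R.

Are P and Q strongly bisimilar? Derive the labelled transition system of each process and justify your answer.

P's transition system — 2 states:
  p0 = rec X. a.(X + 0 + a.X) + (b.a.X)\{b} ⊢ =a=> p1
  p1 = (rec X. a.(X + 0 + a.X) + (b.a.X)\{b}) + 0 + a.(rec X. a.(X + 0 + a.X) + (b.a.X)\{b}) ⊢ =a=> p0, =a=> p1
Q's transition system — 3 states:
  q0 = rec X. a.(X + 0 + b.0 + a.X) + (b.a.X)\{b} ⊢ =a=> q1
  q1 = (rec X. a.(X + 0 + b.0 + a.X) + (b.a.X)\{b}) + 0 + b.0 + a.(rec X. a.(X + 0 + b.0 + a.X) + (b.a.X)\{b}) ⊢ =a=> q0, =a=> q1, =b=> q2
  q2 = 0 ⊢ stopped
Bisimilarity quotient blocks:
  B0 = {p0, p1}
  B1 = {q0}
  B2 = {q1}
  B3 = {q2}
p0 ∈ B0, q0 ∈ B1 → different blocks

NO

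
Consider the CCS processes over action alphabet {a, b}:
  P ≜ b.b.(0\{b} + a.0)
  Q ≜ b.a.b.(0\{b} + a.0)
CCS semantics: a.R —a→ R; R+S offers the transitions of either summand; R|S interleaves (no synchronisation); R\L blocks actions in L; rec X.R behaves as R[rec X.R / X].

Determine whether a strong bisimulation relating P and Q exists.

LTS(P): 4 reachable states
  m0 = b.b.(0\{b} + a.0) → ··b··> m1
  m1 = b.(0\{b} + a.0) → ··b··> m2
  m2 = 0\{b} + a.0 → ··a··> m3
  m3 = 0 → stopped
LTS(Q): 5 reachable states
  n0 = b.a.b.(0\{b} + a.0) → ··b··> n1
  n1 = a.b.(0\{b} + a.0) → ··a··> n2
  n2 = b.(0\{b} + a.0) → ··b··> n3
  n3 = 0\{b} + a.0 → ··a··> n4
  n4 = 0 → stopped
Partition-refinement fixed point:
  B0 = {m0}
  B1 = {m1, n2}
  B2 = {m2, n3}
  B3 = {m3, n4}
  B4 = {n0}
  B5 = {n1}
m0 ∈ B0, n0 ∈ B4 → different blocks

NO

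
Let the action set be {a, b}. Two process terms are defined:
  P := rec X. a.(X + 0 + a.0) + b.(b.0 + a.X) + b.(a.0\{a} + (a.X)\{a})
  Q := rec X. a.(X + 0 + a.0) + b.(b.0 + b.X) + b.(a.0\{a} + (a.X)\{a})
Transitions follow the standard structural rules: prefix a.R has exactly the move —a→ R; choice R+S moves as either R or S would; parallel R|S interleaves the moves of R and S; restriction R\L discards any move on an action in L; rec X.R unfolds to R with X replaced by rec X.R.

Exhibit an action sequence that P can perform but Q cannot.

P's transition system — 6 states:
  m0 = rec X. a.(X + 0 + a.0) + b.(b.0 + a.X) + b.(a.0\{a} + (a.X)\{a}) | ··a··> m1, ··b··> m2, ··b··> m3
  m1 = (rec X. a.(X + 0 + a.0) + b.(b.0 + a.X) + b.(a.0\{a} + (a.X)\{a})) + 0 + a.0 | ··a··> m1, ··a··> m4, ··b··> m2, ··b··> m3
  m2 = a.0\{a} + (a.(rec X. a.(X + 0 + a.0) + b.(b.0 + a.X) + b.(a.0\{a} + (a.X)\{a})))\{a} | ··a··> m5
  m3 = b.0 + a.(rec X. a.(X + 0 + a.0) + b.(b.0 + a.X) + b.(a.0\{a} + (a.X)\{a})) | ··a··> m0, ··b··> m4
  m4 = 0 | (no moves)
  m5 = 0\{a} | (no moves)
Q's transition system — 6 states:
  n0 = rec X. a.(X + 0 + a.0) + b.(b.0 + b.X) + b.(a.0\{a} + (a.X)\{a}) | ··a··> n1, ··b··> n2, ··b··> n3
  n1 = (rec X. a.(X + 0 + a.0) + b.(b.0 + b.X) + b.(a.0\{a} + (a.X)\{a})) + 0 + a.0 | ··a··> n1, ··a··> n4, ··b··> n2, ··b··> n3
  n2 = a.0\{a} + (a.(rec X. a.(X + 0 + a.0) + b.(b.0 + b.X) + b.(a.0\{a} + (a.X)\{a})))\{a} | ··a··> n5
  n3 = b.0 + b.(rec X. a.(X + 0 + a.0) + b.(b.0 + b.X) + b.(a.0\{a} + (a.X)\{a})) | ··b··> n0, ··b··> n4
  n4 = 0 | (no moves)
  n5 = 0\{a} | (no moves)
Executing baa from P (initial set {m0}):
  step 1 (b): {m2, m3}
  step 2 (a): {m0, m5}
  step 3 (a): {m1}
  ✓ P
Executing baa from Q (initial set {n0}):
  step 1 (b): {n2, n3}
  step 2 (a): {n5}
  step 3 (a): ∅ (Q stuck)

baa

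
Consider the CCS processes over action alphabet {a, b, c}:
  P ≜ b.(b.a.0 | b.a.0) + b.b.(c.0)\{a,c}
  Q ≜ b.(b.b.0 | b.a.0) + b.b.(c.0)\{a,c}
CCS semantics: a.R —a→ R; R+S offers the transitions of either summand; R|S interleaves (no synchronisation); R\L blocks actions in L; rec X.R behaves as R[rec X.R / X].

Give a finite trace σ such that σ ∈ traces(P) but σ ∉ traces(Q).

bbaba

P's transition system — 12 states:
  s0 = b.(b.a.0 | b.a.0) + b.b.(c.0)\{a,c} | -b-> s1, -b-> s2
  s1 = b.(c.0)\{a,c} | -b-> s3
  s2 = b.a.0 | b.a.0 | -b-> s4, -b-> s5
  s3 = (c.0)\{a,c} | ∅
  s4 = a.0 | b.a.0 | -a-> s6, -b-> s7
  s5 = b.a.0 | a.0 | -a-> s8, -b-> s7
  s6 = 0 | b.a.0 | -b-> s9
  s7 = a.0 | a.0 | -a-> s10, -a-> s9
  s8 = b.a.0 | 0 | -b-> s10
  s9 = 0 | a.0 | -a-> s11
  s10 = a.0 | 0 | -a-> s11
  s11 = 0 | 0 | ∅
Q's transition system — 12 states:
  t0 = b.(b.b.0 | b.a.0) + b.b.(c.0)\{a,c} | -b-> t1, -b-> t2
  t1 = b.(c.0)\{a,c} | -b-> t3
  t2 = b.b.0 | b.a.0 | -b-> t4, -b-> t5
  t3 = (c.0)\{a,c} | ∅
  t4 = b.0 | b.a.0 | -b-> t6, -b-> t7
  t5 = b.b.0 | a.0 | -a-> t8, -b-> t7
  t6 = 0 | b.a.0 | -b-> t9
  t7 = b.0 | a.0 | -a-> t10, -b-> t9
  t8 = b.b.0 | 0 | -b-> t10
  t9 = 0 | a.0 | -a-> t11
  t10 = b.0 | 0 | -b-> t11
  t11 = 0 | 0 | ∅
Executing bbaba from P (initial set {s0}):
  after b @ step 1: {s1, s2}
  after b @ step 2: {s3, s4, s5}
  after a @ step 3: {s6, s8}
  after b @ step 4: {s10, s9}
  after a @ step 5: {s11}
  — P admits the full trace.
Executing bbaba from Q (initial set {t0}):
  after b @ step 1: {t1, t2}
  after b @ step 2: {t3, t4, t5}
  after a @ step 3: {t8}
  after b @ step 4: {t10}
  after a @ step 5: ∅  — Q cannot continue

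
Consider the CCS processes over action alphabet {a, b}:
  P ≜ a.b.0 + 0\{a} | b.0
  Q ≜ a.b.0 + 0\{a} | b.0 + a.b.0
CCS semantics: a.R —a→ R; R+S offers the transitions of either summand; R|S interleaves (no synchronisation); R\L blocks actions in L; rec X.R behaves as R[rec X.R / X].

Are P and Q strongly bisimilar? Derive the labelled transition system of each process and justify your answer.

P ~ Q

Reachable graph of P (4 states):
  u0 = a.b.0 + 0\{a} | b.0 ⊢ -a-> u1, -b-> u2
  u1 = b.0 ⊢ -b-> u3
  u2 = 0\{a} | 0 ⊢ stopped
  u3 = 0 ⊢ stopped
Reachable graph of Q (4 states):
  v0 = a.b.0 + 0\{a} | b.0 + a.b.0 ⊢ -a-> v1, -b-> v2
  v1 = b.0 ⊢ -b-> v3
  v2 = 0\{a} | 0 ⊢ stopped
  v3 = 0 ⊢ stopped
Bisimilarity quotient blocks:
  B0 = {u0, v0}
  B1 = {u1, v1}
  B2 = {u2, u3, v2, v3}
u0 ∈ B0, v0 ∈ B0 → same block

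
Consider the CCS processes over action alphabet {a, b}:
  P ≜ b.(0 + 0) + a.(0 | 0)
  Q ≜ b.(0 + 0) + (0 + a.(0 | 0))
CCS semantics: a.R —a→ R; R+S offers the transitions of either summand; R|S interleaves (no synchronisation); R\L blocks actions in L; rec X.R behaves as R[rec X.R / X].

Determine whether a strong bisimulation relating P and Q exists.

bisimilar

Reachable graph of P (3 states):
  u0 = b.(0 + 0) + a.(0 | 0) → -a-> u1, -b-> u2
  u1 = 0 | 0 → stopped
  u2 = 0 + 0 → stopped
Reachable graph of Q (3 states):
  v0 = b.(0 + 0) + (0 + a.(0 | 0)) → -a-> v1, -b-> v2
  v1 = 0 | 0 → stopped
  v2 = 0 + 0 → stopped
Bisimilarity quotient blocks:
  B0 = {u0, v0}
  B1 = {u1, u2, v1, v2}
u0 ∈ B0, v0 ∈ B0 → same block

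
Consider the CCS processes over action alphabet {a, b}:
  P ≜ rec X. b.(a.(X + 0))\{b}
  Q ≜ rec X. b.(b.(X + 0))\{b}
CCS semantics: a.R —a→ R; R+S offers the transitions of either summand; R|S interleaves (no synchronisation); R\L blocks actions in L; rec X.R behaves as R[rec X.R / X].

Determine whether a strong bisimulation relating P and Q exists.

LTS(P): 3 reachable states
  m0 = rec X. b.(a.(X + 0))\{b} :: =b=> m1
  m1 = (a.((rec X. b.(a.(X + 0))\{b}) + 0))\{b} :: =a=> m2
  m2 = ((rec X. b.(a.(X + 0))\{b}) + 0)\{b} :: deadlocked
LTS(Q): 2 reachable states
  n0 = rec X. b.(b.(X + 0))\{b} :: =b=> n1
  n1 = (b.((rec X. b.(b.(X + 0))\{b}) + 0))\{b} :: deadlocked
Partition-refinement fixed point:
  B0 = {m0}
  B1 = {m1}
  B2 = {m2, n1}
  B3 = {n0}
m0 ∈ B0, n0 ∈ B3 → different blocks

P ≁ Q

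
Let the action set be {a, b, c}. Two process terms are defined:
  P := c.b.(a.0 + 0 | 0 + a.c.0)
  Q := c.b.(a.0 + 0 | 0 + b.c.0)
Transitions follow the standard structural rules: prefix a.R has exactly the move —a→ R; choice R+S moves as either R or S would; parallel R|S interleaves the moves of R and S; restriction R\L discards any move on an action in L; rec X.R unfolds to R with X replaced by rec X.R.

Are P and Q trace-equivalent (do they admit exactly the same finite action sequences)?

Reachable graph of P (5 states):
  s0 = c.b.(a.0 + 0 | 0 + a.c.0) ⊢ —c→ s1
  s1 = b.(a.0 + 0 | 0 + a.c.0) ⊢ —b→ s2
  s2 = a.0 + 0 | 0 + a.c.0 ⊢ —a→ s3, —a→ s4
  s3 = 0 ⊢ deadlocked
  s4 = c.0 ⊢ —c→ s3
Reachable graph of Q (5 states):
  t0 = c.b.(a.0 + 0 | 0 + b.c.0) ⊢ —c→ t1
  t1 = b.(a.0 + 0 | 0 + b.c.0) ⊢ —b→ t2
  t2 = a.0 + 0 | 0 + b.c.0 ⊢ —a→ t3, —b→ t4
  t3 = 0 ⊢ deadlocked
  t4 = c.0 ⊢ —c→ t3
Run σ = ⟨cbac⟩ on P: start {s0}
  after c @ step 1: {s1}
  after b @ step 2: {s2}
  after a @ step 3: {s3, s4}
  after c @ step 4: {s3}
  — P admits the full trace.
Run σ = ⟨cbac⟩ on Q: start {t0}
  after c @ step 1: {t1}
  after b @ step 2: {t2}
  after a @ step 3: {t3}
  after c @ step 4: no successor for Q

traces(P) ≠ traces(Q) — witness ⟨cbac⟩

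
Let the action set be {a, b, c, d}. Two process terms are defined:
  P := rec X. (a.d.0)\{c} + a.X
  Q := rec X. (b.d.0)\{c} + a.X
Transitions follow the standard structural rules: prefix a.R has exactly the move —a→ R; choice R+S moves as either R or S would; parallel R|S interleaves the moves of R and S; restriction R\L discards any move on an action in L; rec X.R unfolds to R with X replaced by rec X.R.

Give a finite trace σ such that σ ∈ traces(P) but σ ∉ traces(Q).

ad

LTS(P): 3 reachable states
  s0 = rec X. (a.d.0)\{c} + a.X ⊢ -a-> s0, -a-> s1
  s1 = (d.0)\{c} ⊢ -d-> s2
  s2 = 0\{c} ⊢ stopped
LTS(Q): 3 reachable states
  t0 = rec X. (b.d.0)\{c} + a.X ⊢ -a-> t0, -b-> t1
  t1 = (d.0)\{c} ⊢ -d-> t2
  t2 = 0\{c} ⊢ stopped
Run σ = ⟨ad⟩ on P: start {s0}
  step 1 (a): {s0, s1}
  step 2 (d): {s2}
  P completes σ.
Run σ = ⟨ad⟩ on Q: start {t0}
  step 1 (a): {t0}
  step 2 (d): no successor for Q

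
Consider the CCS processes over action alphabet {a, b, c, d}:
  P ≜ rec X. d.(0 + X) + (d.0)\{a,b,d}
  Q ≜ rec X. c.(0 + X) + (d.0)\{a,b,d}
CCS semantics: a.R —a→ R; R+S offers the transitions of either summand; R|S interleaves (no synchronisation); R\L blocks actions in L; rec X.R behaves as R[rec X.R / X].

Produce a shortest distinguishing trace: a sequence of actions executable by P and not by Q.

d

LTS(P): 2 reachable states
  u0 = rec X. d.(0 + X) + (d.0)\{a,b,d} → =d=> u1
  u1 = 0 + (rec X. d.(0 + X) + (d.0)\{a,b,d}) → =d=> u1
LTS(Q): 2 reachable states
  v0 = rec X. c.(0 + X) + (d.0)\{a,b,d} → =c=> v1
  v1 = 0 + (rec X. c.(0 + X) + (d.0)\{a,b,d}) → =c=> v1
Run σ = ⟨d⟩ on P: start {u0}
  step 1 (d): {u1}
  P completes σ.
Run σ = ⟨d⟩ on Q: start {v0}
  step 1 (d): no successor for Q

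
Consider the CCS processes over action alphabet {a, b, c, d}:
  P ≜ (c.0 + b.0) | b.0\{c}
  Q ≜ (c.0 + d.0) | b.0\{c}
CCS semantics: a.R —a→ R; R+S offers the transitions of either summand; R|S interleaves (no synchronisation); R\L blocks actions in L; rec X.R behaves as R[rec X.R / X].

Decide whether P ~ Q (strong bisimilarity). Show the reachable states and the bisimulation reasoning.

not bisimilar

Reachable graph of P (4 states):
  m0 = (c.0 + b.0) | b.0\{c} ⊢ =b=> m1, =b=> m2, =c=> m2
  m1 = (c.0 + b.0) | 0\{c} ⊢ =b=> m3, =c=> m3
  m2 = 0 | b.0\{c} ⊢ =b=> m3
  m3 = 0 | 0\{c} ⊢ ·
Reachable graph of Q (4 states):
  n0 = (c.0 + d.0) | b.0\{c} ⊢ =b=> n1, =c=> n2, =d=> n2
  n1 = (c.0 + d.0) | 0\{c} ⊢ =c=> n3, =d=> n3
  n2 = 0 | b.0\{c} ⊢ =b=> n3
  n3 = 0 | 0\{c} ⊢ ·
Coarsest stable partition (strong bisimilarity classes):
  B0 = {m0}
  B1 = {m2, n2}
  B2 = {m3, n3}
  B3 = {m1}
  B4 = {n0}
  B5 = {n1}
m0 ∈ B0, n0 ∈ B4 → different blocks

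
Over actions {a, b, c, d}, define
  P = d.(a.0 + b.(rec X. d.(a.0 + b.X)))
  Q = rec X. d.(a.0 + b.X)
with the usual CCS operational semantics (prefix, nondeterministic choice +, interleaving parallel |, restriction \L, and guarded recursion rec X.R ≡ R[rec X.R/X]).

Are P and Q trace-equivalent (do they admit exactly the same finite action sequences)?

P's transition system — 4 states:
  m0 = d.(a.0 + b.(rec X. d.(a.0 + b.X))) → =d=> m1
  m1 = a.0 + b.(rec X. d.(a.0 + b.X)) → =a=> m2, =b=> m3
  m2 = 0 → ·
  m3 = rec X. d.(a.0 + b.X) → =d=> m1
Q's transition system — 3 states:
  n0 = rec X. d.(a.0 + b.X) → =d=> n1
  n1 = a.0 + b.(rec X. d.(a.0 + b.X)) → =a=> n2, =b=> n0
  n2 = 0 → ·
Bisimilarity quotient blocks:
  B0 = {m0, m3, n0}
  B1 = {m1, n1}
  B2 = {m2, n2}
m0 ∈ B0, n0 ∈ B0 → same block
Bisimilar ⇒ trace-equivalent.

traces(P) = traces(Q)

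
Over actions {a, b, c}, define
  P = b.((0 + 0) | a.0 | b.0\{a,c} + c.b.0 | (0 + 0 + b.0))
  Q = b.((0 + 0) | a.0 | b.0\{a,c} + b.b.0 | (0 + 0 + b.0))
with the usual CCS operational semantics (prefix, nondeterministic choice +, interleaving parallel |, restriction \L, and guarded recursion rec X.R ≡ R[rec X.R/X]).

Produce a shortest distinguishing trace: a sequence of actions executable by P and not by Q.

bc

P's transition system — 10 states:
  s0 = b.((0 + 0) | a.0 | b.0\{a,c} + c.b.0 | (0 + 0 + b.0)) → ··b··> s1
  s1 = (0 + 0) | a.0 | b.0\{a,c} + c.b.0 | (0 + 0 + b.0) → ··a··> s2, ··b··> s3, ··b··> s4, ··c··> s5
  s2 = (0 + 0) | 0 | b.0\{a,c} → ··b··> s6
  s3 = (0 + 0) | a.0 | 0\{a,c} → ··a··> s6
  s4 = c.b.0 | 0 → ··c··> s7
  s5 = b.0 | (0 + 0 + b.0) → ··b··> s7, ··b··> s8
  s6 = (0 + 0) | 0 | 0\{a,c} → deadlocked
  s7 = b.0 | 0 → ··b··> s9
  s8 = 0 | (0 + 0 + b.0) → ··b··> s9
  s9 = 0 | 0 → deadlocked
Q's transition system — 10 states:
  t0 = b.((0 + 0) | a.0 | b.0\{a,c} + b.b.0 | (0 + 0 + b.0)) → ··b··> t1
  t1 = (0 + 0) | a.0 | b.0\{a,c} + b.b.0 | (0 + 0 + b.0) → ··a··> t2, ··b··> t3, ··b··> t4, ··b··> t5
  t2 = (0 + 0) | 0 | b.0\{a,c} → ··b··> t6
  t3 = (0 + 0) | a.0 | 0\{a,c} → ··a··> t6
  t4 = b.0 | (0 + 0 + b.0) → ··b··> t7, ··b··> t8
  t5 = b.b.0 | 0 → ··b··> t8
  t6 = (0 + 0) | 0 | 0\{a,c} → deadlocked
  t7 = 0 | (0 + 0 + b.0) → ··b··> t9
  t8 = b.0 | 0 → ··b··> t9
  t9 = 0 | 0 → deadlocked
Run σ = ⟨bc⟩ on P: start {s0}
  step 1 (b): {s1}
  step 2 (c): {s5}
  ✓ P
Run σ = ⟨bc⟩ on Q: start {t0}
  step 1 (b): {t1}
  step 2 (c): ∅ (Q stuck)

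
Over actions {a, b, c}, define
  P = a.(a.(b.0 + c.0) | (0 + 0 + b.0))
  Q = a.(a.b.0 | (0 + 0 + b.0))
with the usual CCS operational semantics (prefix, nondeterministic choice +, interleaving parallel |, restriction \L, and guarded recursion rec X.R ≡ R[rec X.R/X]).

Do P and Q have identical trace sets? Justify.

LTS(P): 7 reachable states
  s0 = a.(a.(b.0 + c.0) | (0 + 0 + b.0)) ⊢ —a→ s1
  s1 = a.(b.0 + c.0) | (0 + 0 + b.0) ⊢ —a→ s2, —b→ s3
  s2 = (b.0 + c.0) | (0 + 0 + b.0) ⊢ —b→ s4, —b→ s5, —c→ s5
  s3 = a.(b.0 + c.0) | 0 ⊢ —a→ s4
  s4 = (b.0 + c.0) | 0 ⊢ —b→ s6, —c→ s6
  s5 = 0 | (0 + 0 + b.0) ⊢ —b→ s6
  s6 = 0 | 0 ⊢ (no moves)
LTS(Q): 7 reachable states
  t0 = a.(a.b.0 | (0 + 0 + b.0)) ⊢ —a→ t1
  t1 = a.b.0 | (0 + 0 + b.0) ⊢ —a→ t2, —b→ t3
  t2 = b.0 | (0 + 0 + b.0) ⊢ —b→ t4, —b→ t5
  t3 = a.b.0 | 0 ⊢ —a→ t5
  t4 = 0 | (0 + 0 + b.0) ⊢ —b→ t6
  t5 = b.0 | 0 ⊢ —b→ t6
  t6 = 0 | 0 ⊢ (no moves)
Run σ = ⟨aac⟩ on P: start {s0}
  step 1 (a): {s1}
  step 2 (a): {s2}
  step 3 (c): {s5}
  — P admits the full trace.
Run σ = ⟨aac⟩ on Q: start {t0}
  step 1 (a): {t1}
  step 2 (a): {t2}
  step 3 (c): ∅  — Q cannot continue

traces(P) ≠ traces(Q) — witness ⟨aac⟩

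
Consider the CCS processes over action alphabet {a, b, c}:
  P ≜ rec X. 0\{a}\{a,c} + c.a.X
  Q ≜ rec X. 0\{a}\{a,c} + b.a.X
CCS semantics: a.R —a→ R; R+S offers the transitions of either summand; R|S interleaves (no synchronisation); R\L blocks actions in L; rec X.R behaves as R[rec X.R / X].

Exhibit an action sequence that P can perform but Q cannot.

c

LTS(P): 2 reachable states
  p0 = rec X. 0\{a}\{a,c} + c.a.X | -c-> p1
  p1 = a.(rec X. 0\{a}\{a,c} + c.a.X) | -a-> p0
LTS(Q): 2 reachable states
  q0 = rec X. 0\{a}\{a,c} + b.a.X | -b-> q1
  q1 = a.(rec X. 0\{a}\{a,c} + b.a.X) | -a-> q0
Executing c from P (initial set {p0}):
  [1] c ⇒ {p1}
  ✓ P
Executing c from Q (initial set {q0}):
  [1] c ⇒ no successor for Q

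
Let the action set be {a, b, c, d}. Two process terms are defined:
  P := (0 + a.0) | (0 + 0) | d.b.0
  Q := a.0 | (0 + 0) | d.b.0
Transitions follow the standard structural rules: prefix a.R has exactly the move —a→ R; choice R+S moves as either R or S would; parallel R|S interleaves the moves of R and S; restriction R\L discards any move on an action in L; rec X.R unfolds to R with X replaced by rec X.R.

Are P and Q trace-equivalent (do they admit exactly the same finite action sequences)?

traces(P) = traces(Q)

Reachable graph of P (6 states):
  m0 = (0 + a.0) | (0 + 0) | d.b.0 has moves —a→ m1, —d→ m2
  m1 = 0 | (0 + 0) | d.b.0 has moves —d→ m3
  m2 = (0 + a.0) | (0 + 0) | b.0 has moves —a→ m3, —b→ m4
  m3 = 0 | (0 + 0) | b.0 has moves —b→ m5
  m4 = (0 + a.0) | (0 + 0) | 0 has moves —a→ m5
  m5 = 0 | (0 + 0) | 0 has moves ∅
Reachable graph of Q (6 states):
  n0 = a.0 | (0 + 0) | d.b.0 has moves —a→ n1, —d→ n2
  n1 = 0 | (0 + 0) | d.b.0 has moves —d→ n3
  n2 = a.0 | (0 + 0) | b.0 has moves —a→ n3, —b→ n4
  n3 = 0 | (0 + 0) | b.0 has moves —b→ n5
  n4 = a.0 | (0 + 0) | 0 has moves —a→ n5
  n5 = 0 | (0 + 0) | 0 has moves ∅
Partition-refinement fixed point:
  B0 = {m0, n0}
  B1 = {m2, n2}
  B2 = {m3, n3}
  B3 = {m5, n5}
  B4 = {m4, n4}
  B5 = {m1, n1}
m0 ∈ B0, n0 ∈ B0 → same block
Bisimilar ⇒ trace-equivalent.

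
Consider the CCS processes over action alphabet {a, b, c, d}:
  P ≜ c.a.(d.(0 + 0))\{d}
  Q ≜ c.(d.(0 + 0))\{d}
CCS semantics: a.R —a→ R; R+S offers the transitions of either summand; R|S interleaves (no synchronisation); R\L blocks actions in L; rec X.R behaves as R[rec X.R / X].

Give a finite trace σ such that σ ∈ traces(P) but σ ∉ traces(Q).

ca

Reachable graph of P (3 states):
  s0 = c.a.(d.(0 + 0))\{d} ⊢ —c→ s1
  s1 = a.(d.(0 + 0))\{d} ⊢ —a→ s2
  s2 = (d.(0 + 0))\{d} ⊢ deadlocked
Reachable graph of Q (2 states):
  t0 = c.(d.(0 + 0))\{d} ⊢ —c→ t1
  t1 = (d.(0 + 0))\{d} ⊢ deadlocked
Trace ⟨ca⟩ through P, begin at {s0}:
  after c @ step 1: {s1}
  after a @ step 2: {s2}
  ✓ P
Trace ⟨ca⟩ through Q, begin at {t0}:
  after c @ step 1: {t1}
  after a @ step 2: no successor for Q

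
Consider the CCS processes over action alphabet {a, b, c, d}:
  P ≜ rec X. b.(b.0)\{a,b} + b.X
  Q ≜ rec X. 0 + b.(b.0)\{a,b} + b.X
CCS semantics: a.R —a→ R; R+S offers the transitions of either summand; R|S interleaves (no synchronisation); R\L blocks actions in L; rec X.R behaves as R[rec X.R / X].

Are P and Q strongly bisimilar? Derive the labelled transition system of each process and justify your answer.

bisimilar

LTS(P): 2 reachable states
  u0 = rec X. b.(b.0)\{a,b} + b.X has moves =b=> u0, =b=> u1
  u1 = (b.0)\{a,b} has moves (no moves)
LTS(Q): 2 reachable states
  v0 = rec X. 0 + b.(b.0)\{a,b} + b.X has moves =b=> v0, =b=> v1
  v1 = (b.0)\{a,b} has moves (no moves)
Bisimilarity quotient blocks:
  B0 = {u0, v0}
  B1 = {u1, v1}
u0 ∈ B0, v0 ∈ B0 → same block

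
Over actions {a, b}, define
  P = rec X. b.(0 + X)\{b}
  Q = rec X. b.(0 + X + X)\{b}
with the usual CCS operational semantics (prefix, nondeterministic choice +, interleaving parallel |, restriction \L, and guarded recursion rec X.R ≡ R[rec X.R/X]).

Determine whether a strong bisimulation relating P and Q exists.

P's transition system — 2 states:
  s0 = rec X. b.(0 + X)\{b} ⊢ ··b··> s1
  s1 = (0 + (rec X. b.(0 + X)\{b}))\{b} ⊢ ∅
Q's transition system — 2 states:
  t0 = rec X. b.(0 + X + X)\{b} ⊢ ··b··> t1
  t1 = (0 + (rec X. b.(0 + X + X)\{b}) + (rec X. b.(0 + X + X)\{b}))\{b} ⊢ ∅
Coarsest stable partition (strong bisimilarity classes):
  B0 = {s0, t0}
  B1 = {s1, t1}
s0 ∈ B0, t0 ∈ B0 → same block

bisimilar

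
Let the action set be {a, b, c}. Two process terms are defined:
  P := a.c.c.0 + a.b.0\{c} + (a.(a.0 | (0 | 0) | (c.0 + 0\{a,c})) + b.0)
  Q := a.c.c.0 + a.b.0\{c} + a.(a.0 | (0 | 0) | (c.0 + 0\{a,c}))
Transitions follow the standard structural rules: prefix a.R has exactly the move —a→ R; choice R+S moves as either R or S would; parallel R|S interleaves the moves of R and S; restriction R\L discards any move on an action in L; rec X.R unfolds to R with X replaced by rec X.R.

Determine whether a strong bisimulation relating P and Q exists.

P ≁ Q

Reachable graph of P (10 states):
  m0 = a.c.c.0 + a.b.0\{c} + (a.(a.0 | (0 | 0) | (c.0 + 0\{a,c})) + b.0) has moves -a-> m1, -a-> m2, -a-> m3, -b-> m4
  m1 = a.0 | (0 | 0) | (c.0 + 0\{a,c}) has moves -a-> m5, -c-> m6
  m2 = b.0\{c} has moves -b-> m7
  m3 = c.c.0 has moves -c-> m8
  m4 = 0 has moves deadlocked
  m5 = 0 | (0 | 0) | (c.0 + 0\{a,c}) has moves -c-> m9
  m6 = a.0 | (0 | 0) | 0 has moves -a-> m9
  m7 = 0\{c} has moves deadlocked
  m8 = c.0 has moves -c-> m4
  m9 = 0 | (0 | 0) | 0 has moves deadlocked
Reachable graph of Q (10 states):
  n0 = a.c.c.0 + a.b.0\{c} + a.(a.0 | (0 | 0) | (c.0 + 0\{a,c})) has moves -a-> n1, -a-> n2, -a-> n3
  n1 = a.0 | (0 | 0) | (c.0 + 0\{a,c}) has moves -a-> n4, -c-> n5
  n2 = b.0\{c} has moves -b-> n6
  n3 = c.c.0 has moves -c-> n7
  n4 = 0 | (0 | 0) | (c.0 + 0\{a,c}) has moves -c-> n8
  n5 = a.0 | (0 | 0) | 0 has moves -a-> n8
  n6 = 0\{c} has moves deadlocked
  n7 = c.0 has moves -c-> n9
  n8 = 0 | (0 | 0) | 0 has moves deadlocked
  n9 = 0 has moves deadlocked
Coarsest stable partition (strong bisimilarity classes):
  B0 = {m0}
  B1 = {m1, n1}
  B2 = {m6, n5}
  B3 = {m4, m7, m9, n6, n8, n9}
  B4 = {m5, m8, n4, n7}
  B5 = {m3, n3}
  B6 = {m2, n2}
  B7 = {n0}
m0 ∈ B0, n0 ∈ B7 → different blocks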